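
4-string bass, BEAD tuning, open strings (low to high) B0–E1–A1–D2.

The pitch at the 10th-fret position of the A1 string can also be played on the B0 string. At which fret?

Fret 10 on A1 is MIDI 33 + 10 = 43 (G2). On the B0 string (open MIDI 23), that pitch is 43 − 23 = fret 20.

20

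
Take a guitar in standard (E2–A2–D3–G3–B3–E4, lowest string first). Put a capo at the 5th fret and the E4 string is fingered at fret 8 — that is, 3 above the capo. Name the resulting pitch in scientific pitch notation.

The capo raises the open E4 by 5 semitones to A4; fretting 3 more gives E4 + 5 + 3 = E4 + 8 semitones = C5.

C5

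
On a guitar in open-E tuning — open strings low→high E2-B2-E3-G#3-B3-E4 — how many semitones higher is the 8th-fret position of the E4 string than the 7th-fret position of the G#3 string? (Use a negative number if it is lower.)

E4 at fret 8 → C5 (MIDI 72); G#3 at fret 7 → D#4 (MIDI 63).
72 − 63 = 9, so the two pitches are 9 semitones apart.

9 semitones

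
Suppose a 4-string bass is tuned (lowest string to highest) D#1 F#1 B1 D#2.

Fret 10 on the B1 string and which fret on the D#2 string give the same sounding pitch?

6

Fret 10 on B1 is MIDI 35 + 10 = 45 (A2). On the D#2 string (open MIDI 39), that pitch is 45 − 39 = fret 6.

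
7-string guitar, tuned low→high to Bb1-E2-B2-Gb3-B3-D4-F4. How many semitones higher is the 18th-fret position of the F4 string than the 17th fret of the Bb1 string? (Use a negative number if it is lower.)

32 semitones

F4 at fret 18 → B5 (MIDI 83); Bb1 at fret 17 → Eb3 (MIDI 51).
83 − 51 = 32, so the two pitches are 32 semitones apart.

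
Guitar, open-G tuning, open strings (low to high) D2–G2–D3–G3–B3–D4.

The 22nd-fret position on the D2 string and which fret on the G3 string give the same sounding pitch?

5

D2 at fret 22 is D2 + 22 semitones = C4.
The open G3 string is 17 semitones above the open D2, so the same pitch on the G3 string lies at fret 22 − 17 = 5.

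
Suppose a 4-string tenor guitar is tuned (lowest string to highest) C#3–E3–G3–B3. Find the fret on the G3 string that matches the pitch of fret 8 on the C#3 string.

2

Fret 8 on C#3 is MIDI 49 + 8 = 57 (A3). On the G3 string (open MIDI 55), that pitch is 57 − 55 = fret 2.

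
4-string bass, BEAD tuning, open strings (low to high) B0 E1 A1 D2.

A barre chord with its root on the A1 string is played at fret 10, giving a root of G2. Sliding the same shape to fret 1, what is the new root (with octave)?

A#1

Moving from fret 10 to fret 1 shifts the root by -9 semitones.
G2 down 9 semitones is A#1.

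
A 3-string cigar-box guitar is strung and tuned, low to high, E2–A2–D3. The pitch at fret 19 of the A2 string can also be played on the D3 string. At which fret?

14

Fret 19 on A2 is MIDI 45 + 19 = 64 (E4). On the D3 string (open MIDI 50), that pitch is 64 − 50 = fret 14.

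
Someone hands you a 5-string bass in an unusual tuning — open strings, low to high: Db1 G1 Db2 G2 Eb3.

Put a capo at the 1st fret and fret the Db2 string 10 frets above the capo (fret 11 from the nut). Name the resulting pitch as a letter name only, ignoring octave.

C

The capo raises the open Db2 by 1 semitone to D2; fretting 10 more gives Db2 + 1 + 10 = Db2 + 11 semitones, landing on C.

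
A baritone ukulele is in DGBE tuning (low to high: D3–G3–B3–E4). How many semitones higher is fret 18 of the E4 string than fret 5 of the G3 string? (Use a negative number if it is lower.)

E4 at fret 18 → A#5 (MIDI 82); G3 at fret 5 → C4 (MIDI 60).
82 − 60 = 22, so the two pitches are 22 semitones apart.

22 semitones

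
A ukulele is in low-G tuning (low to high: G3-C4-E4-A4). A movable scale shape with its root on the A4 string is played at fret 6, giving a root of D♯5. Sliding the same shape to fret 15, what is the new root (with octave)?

C6

Moving from fret 6 to fret 15 shifts the root by 9 semitones.
D♯5 up 9 semitones is C6.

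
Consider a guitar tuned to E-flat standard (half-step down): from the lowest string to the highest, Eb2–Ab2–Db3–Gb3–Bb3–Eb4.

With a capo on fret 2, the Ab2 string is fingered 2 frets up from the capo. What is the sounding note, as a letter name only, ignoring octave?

The capo raises the open Ab2 by 2 semitones to Bb2; fretting 2 more gives Ab2 + 2 + 2 = Ab2 + 4 semitones, landing on C.

C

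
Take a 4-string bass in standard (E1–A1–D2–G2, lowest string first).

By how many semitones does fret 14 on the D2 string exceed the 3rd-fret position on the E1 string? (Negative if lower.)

21 semitones

D2 at fret 14 → E3 (MIDI 52); E1 at fret 3 → G1 (MIDI 31).
52 − 31 = 21, so the two pitches are 21 semitones apart.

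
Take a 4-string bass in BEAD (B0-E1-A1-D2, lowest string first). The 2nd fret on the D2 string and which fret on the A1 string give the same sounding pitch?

7

Fret 2 on D2 is MIDI 38 + 2 = 40 (E2). On the A1 string (open MIDI 33), that pitch is 40 − 33 = fret 7.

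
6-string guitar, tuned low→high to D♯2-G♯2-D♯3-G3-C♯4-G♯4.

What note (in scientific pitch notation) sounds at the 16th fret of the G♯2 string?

C4

The open G♯2 string plus 16 semitones: G#–A–A#–B–…–A#–B–C.
The walk passes from B into C 2 times, so the octave number goes from 2 to 4.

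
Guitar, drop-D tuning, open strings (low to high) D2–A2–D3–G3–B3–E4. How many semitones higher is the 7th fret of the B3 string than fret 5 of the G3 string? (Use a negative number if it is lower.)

6 semitones

B3 at fret 7 → F#4 (MIDI 66); G3 at fret 5 → C4 (MIDI 60).
66 − 60 = 6, so the two pitches are 6 semitones apart.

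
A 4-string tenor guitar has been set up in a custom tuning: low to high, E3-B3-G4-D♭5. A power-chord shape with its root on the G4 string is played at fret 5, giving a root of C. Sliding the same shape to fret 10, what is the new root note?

F

Moving from fret 5 to fret 10 shifts the root by 5 semitones.
C up 5 semitones is F.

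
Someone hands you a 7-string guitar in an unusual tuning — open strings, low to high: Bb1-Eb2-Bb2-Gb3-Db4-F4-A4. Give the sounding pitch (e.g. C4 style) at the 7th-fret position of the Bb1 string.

Each fret is one semitone, so Bb1 + 7 = F2.

F2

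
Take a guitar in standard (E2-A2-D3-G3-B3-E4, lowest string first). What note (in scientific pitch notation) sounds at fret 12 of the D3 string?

D4

The open D3 string plus 12 semitones: D–D#–E–F–…–C–C#–D.
The walk passes from B into C once, so the octave number goes from 3 to 4.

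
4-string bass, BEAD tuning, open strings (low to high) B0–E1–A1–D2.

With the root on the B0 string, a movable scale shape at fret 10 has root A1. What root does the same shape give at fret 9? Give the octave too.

G#1

Moving from fret 10 to fret 9 shifts the root by -1 semitone.
A1 down 1 semitone is G#1.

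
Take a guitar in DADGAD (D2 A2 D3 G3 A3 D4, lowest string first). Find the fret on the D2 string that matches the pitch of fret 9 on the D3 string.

D3 at fret 9 is D3 + 9 semitones = B3.
The open D2 string is 12 semitones below the open D3, so the same pitch on the D2 string lies at fret 9 + 12 = 21.

21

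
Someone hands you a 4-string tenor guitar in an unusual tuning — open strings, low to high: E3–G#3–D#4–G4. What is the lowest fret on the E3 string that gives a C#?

From E3, count semitones up the chromatic scale until reaching C#: E–F–F#–G–G#–A–A#–B–C–C# — 9 steps.

9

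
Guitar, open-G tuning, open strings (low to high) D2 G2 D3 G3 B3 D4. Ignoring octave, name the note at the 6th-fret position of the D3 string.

The open D3 string plus 6 semitones: D–D#–E–F–F#–G–G#.
(Equivalently spelled Ab.)

G#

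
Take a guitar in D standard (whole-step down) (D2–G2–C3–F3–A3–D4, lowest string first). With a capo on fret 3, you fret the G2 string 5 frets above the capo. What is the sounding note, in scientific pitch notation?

D#3

The capo raises the open G2 by 3 semitones to A#2; fretting 5 more gives G2 + 3 + 5 = G2 + 8 semitones = D#3.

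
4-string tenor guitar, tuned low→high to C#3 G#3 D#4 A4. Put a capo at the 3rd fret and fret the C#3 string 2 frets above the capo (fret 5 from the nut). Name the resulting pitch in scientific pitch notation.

F#3

The capo raises the open C#3 by 3 semitones to E3; fretting 2 more gives C#3 + 3 + 2 = C#3 + 5 semitones = F#3.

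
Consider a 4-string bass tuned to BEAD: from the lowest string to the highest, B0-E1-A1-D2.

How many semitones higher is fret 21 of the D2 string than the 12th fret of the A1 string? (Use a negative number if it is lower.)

14 semitones

D2 at fret 21 → B3 (MIDI 59); A1 at fret 12 → A2 (MIDI 45).
59 − 45 = 14, so the two pitches are 14 semitones apart.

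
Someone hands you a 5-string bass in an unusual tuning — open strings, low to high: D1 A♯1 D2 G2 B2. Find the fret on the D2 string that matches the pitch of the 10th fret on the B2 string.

19

B2 at fret 10 is B2 + 10 semitones = A3.
The open D2 string is 9 semitones below the open B2, so the same pitch on the D2 string lies at fret 10 + 9 = 19.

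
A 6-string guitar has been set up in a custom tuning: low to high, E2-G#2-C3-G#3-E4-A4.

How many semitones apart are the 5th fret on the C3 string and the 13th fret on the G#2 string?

C3 at fret 5 → F3 (MIDI 53); G#2 at fret 13 → A3 (MIDI 57).
53 − 57 = -4, so the two pitches are 4 semitones apart, with A3 the higher.

4 semitones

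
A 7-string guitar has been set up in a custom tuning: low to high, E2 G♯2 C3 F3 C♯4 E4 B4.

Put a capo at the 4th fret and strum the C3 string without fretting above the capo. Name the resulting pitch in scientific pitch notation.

The capo raises the open C3 by 4 semitones to E3; fretting 0 more gives C3 + 4 + 0 = C3 + 4 semitones = E3.

E3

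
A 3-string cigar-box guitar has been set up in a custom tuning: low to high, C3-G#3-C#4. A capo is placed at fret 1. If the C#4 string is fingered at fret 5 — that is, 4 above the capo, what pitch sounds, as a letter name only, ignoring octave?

The capo raises the open C#4 by 1 semitone to D4; fretting 4 more gives C#4 + 1 + 4 = C#4 + 5 semitones, landing on F#.
(Also written Gb.)

F#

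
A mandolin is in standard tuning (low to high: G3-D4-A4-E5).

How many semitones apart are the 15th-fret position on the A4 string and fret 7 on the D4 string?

15 semitones

A4 at fret 15 → C6 (MIDI 84); D4 at fret 7 → A4 (MIDI 69).
84 − 69 = 15, so the two pitches are 15 semitones apart, with C6 the higher.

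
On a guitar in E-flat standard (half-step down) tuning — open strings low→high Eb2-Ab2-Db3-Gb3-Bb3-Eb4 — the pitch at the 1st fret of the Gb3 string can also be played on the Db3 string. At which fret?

6

Fret 1 on Gb3 is MIDI 54 + 1 = 55 (G3). On the Db3 string (open MIDI 49), that pitch is 55 − 49 = fret 6.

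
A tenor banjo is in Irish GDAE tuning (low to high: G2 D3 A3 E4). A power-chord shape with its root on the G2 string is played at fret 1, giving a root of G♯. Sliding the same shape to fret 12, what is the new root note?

Moving from fret 1 to fret 12 shifts the root by 11 semitones.
G♯ up 11 semitones is G.

G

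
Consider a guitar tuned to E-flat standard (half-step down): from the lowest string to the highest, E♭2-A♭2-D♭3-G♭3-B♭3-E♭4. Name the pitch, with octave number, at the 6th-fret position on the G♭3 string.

G♭3 is MIDI 54. Adding 6 gives 60, which is C4.

C4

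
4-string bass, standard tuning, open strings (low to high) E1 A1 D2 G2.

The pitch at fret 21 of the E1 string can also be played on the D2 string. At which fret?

11

E1 at fret 21 is E1 + 21 semitones = C#3.
The open D2 string is 10 semitones above the open E1, so the same pitch on the D2 string lies at fret 21 − 10 = 11.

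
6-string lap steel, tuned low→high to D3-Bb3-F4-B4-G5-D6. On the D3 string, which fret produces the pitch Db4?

Db4 is 11 semitones above the open D3 (D–Eb–E–F–…–B–C–Db), so it sits at fret 11.

11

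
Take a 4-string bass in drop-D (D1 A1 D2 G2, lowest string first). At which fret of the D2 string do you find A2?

A2 is 7 semitones above the open D2 (D–D#–E–F–F#–G–G#–A), so it sits at fret 7.

7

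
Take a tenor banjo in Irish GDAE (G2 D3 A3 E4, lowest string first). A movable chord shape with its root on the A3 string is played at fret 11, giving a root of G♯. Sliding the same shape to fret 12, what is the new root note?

Moving from fret 11 to fret 12 shifts the root by 1 semitone.
G♯ up 1 semitone is A.

A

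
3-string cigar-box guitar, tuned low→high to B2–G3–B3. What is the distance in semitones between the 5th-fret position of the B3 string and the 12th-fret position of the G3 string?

3 semitones

B3 at fret 5 → E4 (MIDI 64); G3 at fret 12 → G4 (MIDI 67).
64 − 67 = -3, so the two pitches are 3 semitones apart, with G4 the higher.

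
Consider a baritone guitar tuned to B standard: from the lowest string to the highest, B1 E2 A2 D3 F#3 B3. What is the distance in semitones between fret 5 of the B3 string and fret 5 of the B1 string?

24 semitones

B3 at fret 5 → E4 (MIDI 64); B1 at fret 5 → E2 (MIDI 40).
64 − 40 = 24, so the two pitches are 24 semitones apart, with E4 the higher.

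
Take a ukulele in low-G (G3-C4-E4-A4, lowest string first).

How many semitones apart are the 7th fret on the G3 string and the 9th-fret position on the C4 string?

G3 at fret 7 → D4 (MIDI 62); C4 at fret 9 → A4 (MIDI 69).
62 − 69 = -7, so the two pitches are 7 semitones apart, with A4 the higher.

7 semitones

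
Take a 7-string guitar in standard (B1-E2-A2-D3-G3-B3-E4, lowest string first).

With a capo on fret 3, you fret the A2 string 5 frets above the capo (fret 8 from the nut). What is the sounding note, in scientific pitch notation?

F3

The capo raises the open A2 by 3 semitones to C3; fretting 5 more gives A2 + 3 + 5 = A2 + 8 semitones = F3.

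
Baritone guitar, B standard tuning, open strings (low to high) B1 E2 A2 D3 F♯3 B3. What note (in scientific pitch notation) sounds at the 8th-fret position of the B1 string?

G2

Each fret is one semitone, so B1 + 8 = G2.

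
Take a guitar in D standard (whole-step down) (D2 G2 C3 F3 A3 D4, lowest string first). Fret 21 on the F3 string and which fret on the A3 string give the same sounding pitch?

F3 at fret 21 is F3 + 21 semitones = D5.
The open A3 string is 4 semitones above the open F3, so the same pitch on the A3 string lies at fret 21 − 4 = 17.

17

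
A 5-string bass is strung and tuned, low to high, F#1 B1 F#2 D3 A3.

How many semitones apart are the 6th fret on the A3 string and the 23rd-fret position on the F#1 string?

A3 at fret 6 → D#4 (MIDI 63); F#1 at fret 23 → F3 (MIDI 53).
63 − 53 = 10, so the two pitches are 10 semitones apart, with D#4 the higher.

10 semitones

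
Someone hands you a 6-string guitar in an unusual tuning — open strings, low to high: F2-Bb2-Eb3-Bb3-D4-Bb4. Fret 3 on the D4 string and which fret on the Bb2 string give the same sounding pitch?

D4 at fret 3 is D4 + 3 semitones = F4.
The open Bb2 string is 16 semitones below the open D4, so the same pitch on the Bb2 string lies at fret 3 + 16 = 19.

19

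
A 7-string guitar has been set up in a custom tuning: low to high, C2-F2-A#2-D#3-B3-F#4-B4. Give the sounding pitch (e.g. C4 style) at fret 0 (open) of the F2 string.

F2

Fret 0 is the open string itself, so the pitch is just F2.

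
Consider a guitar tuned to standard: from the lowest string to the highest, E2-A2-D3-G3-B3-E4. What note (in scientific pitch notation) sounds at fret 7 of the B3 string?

B3 is MIDI 59. Adding 7 gives 66, which is F♯4.
(Equivalently spelled G♭4.)

F♯4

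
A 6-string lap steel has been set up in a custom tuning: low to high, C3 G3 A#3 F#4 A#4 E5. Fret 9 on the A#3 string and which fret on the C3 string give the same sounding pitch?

19

Fret 9 on A#3 is MIDI 58 + 9 = 67 (G4). On the C3 string (open MIDI 48), that pitch is 67 − 48 = fret 19.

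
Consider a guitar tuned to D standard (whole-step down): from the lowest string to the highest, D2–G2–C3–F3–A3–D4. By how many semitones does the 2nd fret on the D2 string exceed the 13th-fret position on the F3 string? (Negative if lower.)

-26 semitones

D2 at fret 2 → E2 (MIDI 40); F3 at fret 13 → F♯4 (MIDI 66).
40 − 66 = -26, so the two pitches are 26 semitones apart.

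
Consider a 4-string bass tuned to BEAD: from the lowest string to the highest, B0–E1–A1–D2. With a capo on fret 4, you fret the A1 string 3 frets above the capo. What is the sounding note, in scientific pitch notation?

The capo raises the open A1 by 4 semitones to C#2; fretting 3 more gives A1 + 4 + 3 = A1 + 7 semitones = E2.

E2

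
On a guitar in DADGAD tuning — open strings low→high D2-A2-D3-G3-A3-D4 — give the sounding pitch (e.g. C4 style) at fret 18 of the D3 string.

G♯4

Each fret is one semitone, so D3 + 18 = G♯4.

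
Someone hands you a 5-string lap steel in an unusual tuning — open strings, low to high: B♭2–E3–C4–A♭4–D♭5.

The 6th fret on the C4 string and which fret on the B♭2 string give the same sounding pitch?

Fret 6 on C4 is MIDI 60 + 6 = 66 (G♭4). On the B♭2 string (open MIDI 46), that pitch is 66 − 46 = fret 20.

20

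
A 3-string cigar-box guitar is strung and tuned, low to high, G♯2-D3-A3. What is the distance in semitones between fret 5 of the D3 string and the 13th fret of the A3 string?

15 semitones

D3 at fret 5 → G3 (MIDI 55); A3 at fret 13 → A♯4 (MIDI 70).
55 − 70 = -15, so the two pitches are 15 semitones apart, with A♯4 the higher.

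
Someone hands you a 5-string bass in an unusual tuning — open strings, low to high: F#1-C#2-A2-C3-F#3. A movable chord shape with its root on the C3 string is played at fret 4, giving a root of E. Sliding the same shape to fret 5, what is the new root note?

F

Moving from fret 4 to fret 5 shifts the root by 1 semitone.
E up 1 semitone is F.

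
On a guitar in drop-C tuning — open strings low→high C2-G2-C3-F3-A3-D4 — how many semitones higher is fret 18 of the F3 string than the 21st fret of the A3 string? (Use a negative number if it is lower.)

-7 semitones

F3 at fret 18 → B4 (MIDI 71); A3 at fret 21 → F#5 (MIDI 78).
71 − 78 = -7, so the two pitches are 7 semitones apart.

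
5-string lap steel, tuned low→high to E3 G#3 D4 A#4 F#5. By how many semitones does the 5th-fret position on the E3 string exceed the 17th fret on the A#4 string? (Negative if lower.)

-30 semitones

E3 at fret 5 → A3 (MIDI 57); A#4 at fret 17 → D#6 (MIDI 87).
57 − 87 = -30, so the two pitches are 30 semitones apart.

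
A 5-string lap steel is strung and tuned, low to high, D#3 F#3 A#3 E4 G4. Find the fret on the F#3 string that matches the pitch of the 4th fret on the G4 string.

17

Fret 4 on G4 is MIDI 67 + 4 = 71 (B4). On the F#3 string (open MIDI 54), that pitch is 71 − 54 = fret 17.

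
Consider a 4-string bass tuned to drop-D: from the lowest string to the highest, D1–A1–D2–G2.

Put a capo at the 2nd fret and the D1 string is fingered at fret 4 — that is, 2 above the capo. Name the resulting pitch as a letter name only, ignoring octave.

F#

The capo raises the open D1 by 2 semitones to E1; fretting 2 more gives D1 + 2 + 2 = D1 + 4 semitones, landing on F#.
(Also written Gb.)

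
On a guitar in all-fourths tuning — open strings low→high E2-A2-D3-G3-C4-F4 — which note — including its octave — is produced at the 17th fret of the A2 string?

A2 is MIDI 45. Adding 17 gives 62, which is D4.

D4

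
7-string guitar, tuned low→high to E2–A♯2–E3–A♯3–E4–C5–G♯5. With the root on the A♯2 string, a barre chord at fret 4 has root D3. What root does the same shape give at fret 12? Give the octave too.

Moving from fret 4 to fret 12 shifts the root by 8 semitones.
D3 up 8 semitones is A♯3.

A♯3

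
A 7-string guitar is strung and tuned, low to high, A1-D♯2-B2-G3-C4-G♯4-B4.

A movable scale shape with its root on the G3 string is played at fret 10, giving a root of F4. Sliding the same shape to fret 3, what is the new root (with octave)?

A♯3

Moving from fret 10 to fret 3 shifts the root by -7 semitones.
F4 down 7 semitones is A♯3.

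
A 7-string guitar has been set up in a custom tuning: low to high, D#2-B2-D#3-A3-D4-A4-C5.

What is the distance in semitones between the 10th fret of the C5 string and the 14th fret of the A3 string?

11 semitones

C5 at fret 10 → A#5 (MIDI 82); A3 at fret 14 → B4 (MIDI 71).
82 − 71 = 11, so the two pitches are 11 semitones apart, with A#5 the higher.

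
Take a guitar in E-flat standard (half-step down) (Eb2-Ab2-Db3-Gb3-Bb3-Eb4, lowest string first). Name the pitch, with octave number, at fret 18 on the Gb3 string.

C5

Each fret is one semitone, so Gb3 + 18 = C5.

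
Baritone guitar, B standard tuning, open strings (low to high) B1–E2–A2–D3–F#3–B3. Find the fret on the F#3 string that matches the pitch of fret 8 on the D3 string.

4

Fret 8 on D3 is MIDI 50 + 8 = 58 (A#3). On the F#3 string (open MIDI 54), that pitch is 58 − 54 = fret 4.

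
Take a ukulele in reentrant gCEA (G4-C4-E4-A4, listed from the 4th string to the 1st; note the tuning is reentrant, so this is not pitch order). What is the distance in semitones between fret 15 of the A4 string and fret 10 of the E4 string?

10 semitones

A4 at fret 15 → C6 (MIDI 84); E4 at fret 10 → D5 (MIDI 74).
84 − 74 = 10, so the two pitches are 10 semitones apart, with C6 the higher.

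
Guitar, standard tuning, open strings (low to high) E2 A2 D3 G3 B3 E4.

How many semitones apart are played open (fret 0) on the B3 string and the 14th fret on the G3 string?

10 semitones

B3 at fret 0 → B3 (MIDI 59); G3 at fret 14 → A4 (MIDI 69).
59 − 69 = -10, so the two pitches are 10 semitones apart, with A4 the higher.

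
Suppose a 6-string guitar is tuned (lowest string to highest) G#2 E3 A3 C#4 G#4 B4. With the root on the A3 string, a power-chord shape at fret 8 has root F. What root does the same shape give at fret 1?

Moving from fret 8 to fret 1 shifts the root by -7 semitones.
F down 7 semitones is A#.

A#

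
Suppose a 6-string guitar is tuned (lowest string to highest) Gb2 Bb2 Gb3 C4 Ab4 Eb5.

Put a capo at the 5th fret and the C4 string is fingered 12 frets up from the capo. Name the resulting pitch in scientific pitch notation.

The capo raises the open C4 by 5 semitones to F4; fretting 12 more gives C4 + 5 + 12 = C4 + 17 semitones = F5.

F5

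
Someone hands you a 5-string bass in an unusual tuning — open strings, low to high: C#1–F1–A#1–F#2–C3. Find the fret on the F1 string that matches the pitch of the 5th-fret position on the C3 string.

24

C3 at fret 5 is C3 + 5 semitones = F3.
The open F1 string is 19 semitones below the open C3, so the same pitch on the F1 string lies at fret 5 + 19 = 24.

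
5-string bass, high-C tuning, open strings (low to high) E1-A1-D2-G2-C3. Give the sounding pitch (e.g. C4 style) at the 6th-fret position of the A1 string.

The open A1 string plus 6 semitones: A–A#–B–C–C#–D–D#.
The walk passes from B into C once, so the octave number goes from 1 to 2.
(Equivalently spelled Eb2.)

D#2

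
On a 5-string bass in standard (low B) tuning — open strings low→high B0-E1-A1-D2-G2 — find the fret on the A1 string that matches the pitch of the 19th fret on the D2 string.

24

D2 at fret 19 is D2 + 19 semitones = A3.
The open A1 string is 5 semitones below the open D2, so the same pitch on the A1 string lies at fret 19 + 5 = 24.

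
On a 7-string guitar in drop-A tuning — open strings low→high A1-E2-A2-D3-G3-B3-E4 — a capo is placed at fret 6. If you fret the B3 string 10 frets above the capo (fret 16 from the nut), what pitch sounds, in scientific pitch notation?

The capo raises the open B3 by 6 semitones to F4; fretting 10 more gives B3 + 6 + 10 = B3 + 16 semitones = D#5.
(Also written Eb.)

D#5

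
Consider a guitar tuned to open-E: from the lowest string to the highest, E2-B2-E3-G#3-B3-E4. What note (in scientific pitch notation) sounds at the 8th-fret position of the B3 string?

The open B3 string plus 8 semitones: B–C–C#–D–D#–E–F–F#–G.
The walk passes from B into C once, so the octave number goes from 3 to 4.

G4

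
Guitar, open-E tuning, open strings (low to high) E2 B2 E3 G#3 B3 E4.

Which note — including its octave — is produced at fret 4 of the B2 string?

B2 is MIDI 47. Adding 4 gives 51, which is D#3.

D#3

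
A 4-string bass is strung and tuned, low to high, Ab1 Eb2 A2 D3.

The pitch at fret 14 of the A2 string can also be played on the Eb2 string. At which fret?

20

Fret 14 on A2 is MIDI 45 + 14 = 59 (B3). On the Eb2 string (open MIDI 39), that pitch is 59 − 39 = fret 20.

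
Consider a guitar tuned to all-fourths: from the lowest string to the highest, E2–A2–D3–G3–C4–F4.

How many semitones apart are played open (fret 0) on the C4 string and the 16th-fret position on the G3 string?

11 semitones

C4 at fret 0 → C4 (MIDI 60); G3 at fret 16 → B4 (MIDI 71).
60 − 71 = -11, so the two pitches are 11 semitones apart, with B4 the higher.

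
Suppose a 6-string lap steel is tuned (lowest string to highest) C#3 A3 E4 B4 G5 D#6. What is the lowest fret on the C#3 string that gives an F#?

5

From C#3, count semitones up the chromatic scale until reaching F#: C#–D–D#–E–F–F# — 5 steps.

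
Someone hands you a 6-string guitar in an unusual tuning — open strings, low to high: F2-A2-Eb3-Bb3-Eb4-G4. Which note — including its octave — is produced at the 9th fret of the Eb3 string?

Each fret is one semitone, so Eb3 + 9 = C4.

C4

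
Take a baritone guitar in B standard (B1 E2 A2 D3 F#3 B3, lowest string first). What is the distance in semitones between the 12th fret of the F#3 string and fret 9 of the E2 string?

17 semitones

F#3 at fret 12 → F#4 (MIDI 66); E2 at fret 9 → C#3 (MIDI 49).
66 − 49 = 17, so the two pitches are 17 semitones apart, with F#4 the higher.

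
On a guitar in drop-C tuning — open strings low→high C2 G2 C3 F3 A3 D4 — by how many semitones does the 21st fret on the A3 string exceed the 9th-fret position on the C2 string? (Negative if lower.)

33 semitones

A3 at fret 21 → F#5 (MIDI 78); C2 at fret 9 → A2 (MIDI 45).
78 − 45 = 33, so the two pitches are 33 semitones apart.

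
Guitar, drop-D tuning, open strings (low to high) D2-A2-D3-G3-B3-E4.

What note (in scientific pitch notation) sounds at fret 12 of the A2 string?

Each fret is one semitone, so A2 + 12 = A3.

A3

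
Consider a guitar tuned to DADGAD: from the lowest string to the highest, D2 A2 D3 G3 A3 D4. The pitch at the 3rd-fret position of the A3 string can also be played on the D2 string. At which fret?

Fret 3 on A3 is MIDI 57 + 3 = 60 (C4). On the D2 string (open MIDI 38), that pitch is 60 − 38 = fret 22.

22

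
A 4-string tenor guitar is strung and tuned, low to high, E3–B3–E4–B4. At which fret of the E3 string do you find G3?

G3 is 3 semitones above the open E3 (E–F–F#–G), so it sits at fret 3.

3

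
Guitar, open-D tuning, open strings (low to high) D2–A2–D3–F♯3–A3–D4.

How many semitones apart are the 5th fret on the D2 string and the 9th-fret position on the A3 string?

D2 at fret 5 → G2 (MIDI 43); A3 at fret 9 → F♯4 (MIDI 66).
43 − 66 = -23, so the two pitches are 23 semitones apart, with F♯4 the higher.

23 semitones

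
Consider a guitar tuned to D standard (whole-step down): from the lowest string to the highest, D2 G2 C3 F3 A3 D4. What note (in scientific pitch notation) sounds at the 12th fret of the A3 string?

A4

The open A3 string plus 12 semitones: A–A#–B–C–…–G–G#–A.
The walk passes from B into C once, so the octave number goes from 3 to 4.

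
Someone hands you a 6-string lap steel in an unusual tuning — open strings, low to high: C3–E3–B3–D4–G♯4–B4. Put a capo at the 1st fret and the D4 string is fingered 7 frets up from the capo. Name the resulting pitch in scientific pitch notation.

The capo raises the open D4 by 1 semitone to D♯4; fretting 7 more gives D4 + 1 + 7 = D4 + 8 semitones = A♯4.
(Also written B♭.)

A♯4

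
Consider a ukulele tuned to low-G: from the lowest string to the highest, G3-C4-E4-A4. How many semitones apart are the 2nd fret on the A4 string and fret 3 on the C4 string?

8 semitones

A4 at fret 2 → B4 (MIDI 71); C4 at fret 3 → D♯4 (MIDI 63).
71 − 63 = 8, so the two pitches are 8 semitones apart, with B4 the higher.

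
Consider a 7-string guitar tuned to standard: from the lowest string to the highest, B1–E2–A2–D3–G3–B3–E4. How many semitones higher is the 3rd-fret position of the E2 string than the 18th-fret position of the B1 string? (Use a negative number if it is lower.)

E2 at fret 3 → G2 (MIDI 43); B1 at fret 18 → F3 (MIDI 53).
43 − 53 = -10, so the two pitches are 10 semitones apart.

-10 semitones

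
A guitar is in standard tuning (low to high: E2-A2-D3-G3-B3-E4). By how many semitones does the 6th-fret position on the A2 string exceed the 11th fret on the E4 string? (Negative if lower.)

A2 at fret 6 → D#3 (MIDI 51); E4 at fret 11 → D#5 (MIDI 75).
51 − 75 = -24, so the two pitches are 24 semitones apart.

-24 semitones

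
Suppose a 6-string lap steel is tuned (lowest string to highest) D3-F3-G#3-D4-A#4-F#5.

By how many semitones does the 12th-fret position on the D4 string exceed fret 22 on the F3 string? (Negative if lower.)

-1 semitone

D4 at fret 12 → D5 (MIDI 74); F3 at fret 22 → D#5 (MIDI 75).
74 − 75 = -1, so the two pitches are 1 semitone apart.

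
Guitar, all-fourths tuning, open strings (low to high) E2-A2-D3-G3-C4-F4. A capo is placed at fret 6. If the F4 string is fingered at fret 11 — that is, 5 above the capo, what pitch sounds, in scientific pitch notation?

E5

The capo raises the open F4 by 6 semitones to B4; fretting 5 more gives F4 + 6 + 5 = F4 + 11 semitones = E5.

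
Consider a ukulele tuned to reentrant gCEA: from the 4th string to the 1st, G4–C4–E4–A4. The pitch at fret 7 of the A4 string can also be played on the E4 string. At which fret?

A4 at fret 7 is A4 + 7 semitones = E5.
The open E4 string is 5 semitones below the open A4, so the same pitch on the E4 string lies at fret 7 + 5 = 12.

12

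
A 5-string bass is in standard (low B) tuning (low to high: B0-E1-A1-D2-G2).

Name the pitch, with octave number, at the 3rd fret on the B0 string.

D1

The open B0 string plus 3 semitones: B–C–C#–D.
The walk passes from B into C once, so the octave number goes from 0 to 1.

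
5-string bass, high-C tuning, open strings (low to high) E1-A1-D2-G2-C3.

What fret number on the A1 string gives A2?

12

A2 is 12 semitones above the open A1 (A–A#–B–C–…–G–G#–A), so it sits at fret 12.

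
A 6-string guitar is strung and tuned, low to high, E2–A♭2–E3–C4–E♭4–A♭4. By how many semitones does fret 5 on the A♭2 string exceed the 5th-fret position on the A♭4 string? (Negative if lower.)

A♭2 at fret 5 → D♭3 (MIDI 49); A♭4 at fret 5 → D♭5 (MIDI 73).
49 − 73 = -24, so the two pitches are 24 semitones apart.

-24 semitones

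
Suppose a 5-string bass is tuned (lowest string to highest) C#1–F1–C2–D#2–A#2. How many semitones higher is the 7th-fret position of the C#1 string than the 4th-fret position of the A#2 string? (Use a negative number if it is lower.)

C#1 at fret 7 → G#1 (MIDI 32); A#2 at fret 4 → D3 (MIDI 50).
32 − 50 = -18, so the two pitches are 18 semitones apart.

-18 semitones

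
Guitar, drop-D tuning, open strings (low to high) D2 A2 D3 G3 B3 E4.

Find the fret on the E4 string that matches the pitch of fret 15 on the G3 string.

6

Fret 15 on G3 is MIDI 55 + 15 = 70 (A♯4). On the E4 string (open MIDI 64), that pitch is 70 − 64 = fret 6.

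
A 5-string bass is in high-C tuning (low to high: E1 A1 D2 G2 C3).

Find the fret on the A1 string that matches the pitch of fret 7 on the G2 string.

17

G2 at fret 7 is G2 + 7 semitones = D3.
The open A1 string is 10 semitones below the open G2, so the same pitch on the A1 string lies at fret 7 + 10 = 17.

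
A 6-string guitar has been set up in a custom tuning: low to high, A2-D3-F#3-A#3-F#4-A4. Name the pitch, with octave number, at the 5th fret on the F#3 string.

Each fret is one semitone, so F#3 + 5 = B3.

B3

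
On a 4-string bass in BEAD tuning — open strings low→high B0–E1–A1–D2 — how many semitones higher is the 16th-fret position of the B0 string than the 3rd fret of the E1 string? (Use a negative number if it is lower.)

8 semitones

B0 at fret 16 → D#2 (MIDI 39); E1 at fret 3 → G1 (MIDI 31).
39 − 31 = 8, so the two pitches are 8 semitones apart.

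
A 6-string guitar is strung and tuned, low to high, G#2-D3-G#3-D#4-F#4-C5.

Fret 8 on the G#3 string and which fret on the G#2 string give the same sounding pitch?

Fret 8 on G#3 is MIDI 56 + 8 = 64 (E4). On the G#2 string (open MIDI 44), that pitch is 64 − 44 = fret 20.

20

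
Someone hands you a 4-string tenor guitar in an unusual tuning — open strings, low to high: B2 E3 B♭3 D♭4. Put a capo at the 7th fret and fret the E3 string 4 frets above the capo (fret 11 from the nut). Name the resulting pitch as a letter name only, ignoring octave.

The capo raises the open E3 by 7 semitones to B3; fretting 4 more gives E3 + 7 + 4 = E3 + 11 semitones, landing on E♭.
(Also written D♯.)

E♭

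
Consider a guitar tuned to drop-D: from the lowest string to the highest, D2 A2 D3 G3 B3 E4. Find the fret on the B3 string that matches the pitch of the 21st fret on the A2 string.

Fret 21 on A2 is MIDI 45 + 21 = 66 (F#4). On the B3 string (open MIDI 59), that pitch is 66 − 59 = fret 7.

7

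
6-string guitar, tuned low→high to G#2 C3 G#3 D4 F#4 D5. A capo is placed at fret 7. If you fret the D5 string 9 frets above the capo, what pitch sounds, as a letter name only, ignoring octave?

The capo raises the open D5 by 7 semitones to A5; fretting 9 more gives D5 + 7 + 9 = D5 + 16 semitones, landing on F#.

F#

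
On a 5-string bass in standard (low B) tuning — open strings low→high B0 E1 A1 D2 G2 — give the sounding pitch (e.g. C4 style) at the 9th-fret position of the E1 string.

C#2

E1 is MIDI 28. Adding 9 gives 37, which is C#2.
(Equivalently spelled Db2.)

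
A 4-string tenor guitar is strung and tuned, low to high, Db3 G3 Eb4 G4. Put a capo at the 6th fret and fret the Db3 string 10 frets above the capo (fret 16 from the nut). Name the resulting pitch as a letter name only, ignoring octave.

F

The capo raises the open Db3 by 6 semitones to G3; fretting 10 more gives Db3 + 6 + 10 = Db3 + 16 semitones, landing on F.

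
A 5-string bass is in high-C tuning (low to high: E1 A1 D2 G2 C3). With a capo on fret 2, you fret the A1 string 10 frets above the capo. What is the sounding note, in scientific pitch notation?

A2

The capo raises the open A1 by 2 semitones to B1; fretting 10 more gives A1 + 2 + 10 = A1 + 12 semitones = A2.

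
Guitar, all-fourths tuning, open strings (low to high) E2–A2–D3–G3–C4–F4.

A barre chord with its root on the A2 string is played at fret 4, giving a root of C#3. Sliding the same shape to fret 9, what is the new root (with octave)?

F#3

Moving from fret 4 to fret 9 shifts the root by 5 semitones.
C#3 up 5 semitones is F#3.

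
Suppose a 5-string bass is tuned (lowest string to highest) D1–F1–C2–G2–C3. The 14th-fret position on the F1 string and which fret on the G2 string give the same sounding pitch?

Fret 14 on F1 is MIDI 29 + 14 = 43 (G2). On the G2 string (open MIDI 43), that pitch is 43 − 43 = fret 0.

0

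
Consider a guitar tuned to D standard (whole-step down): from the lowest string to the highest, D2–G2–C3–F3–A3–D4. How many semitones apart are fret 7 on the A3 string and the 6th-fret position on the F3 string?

5 semitones

A3 at fret 7 → E4 (MIDI 64); F3 at fret 6 → B3 (MIDI 59).
64 − 59 = 5, so the two pitches are 5 semitones apart, with E4 the higher.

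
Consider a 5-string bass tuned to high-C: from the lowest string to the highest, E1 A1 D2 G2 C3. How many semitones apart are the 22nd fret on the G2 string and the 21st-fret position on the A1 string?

11 semitones

G2 at fret 22 → F4 (MIDI 65); A1 at fret 21 → F#3 (MIDI 54).
65 − 54 = 11, so the two pitches are 11 semitones apart, with F4 the higher.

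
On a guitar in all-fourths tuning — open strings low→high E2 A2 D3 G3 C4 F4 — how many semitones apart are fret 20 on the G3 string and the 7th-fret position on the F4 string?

3 semitones

G3 at fret 20 → D#5 (MIDI 75); F4 at fret 7 → C5 (MIDI 72).
75 − 72 = 3, so the two pitches are 3 semitones apart, with D#5 the higher.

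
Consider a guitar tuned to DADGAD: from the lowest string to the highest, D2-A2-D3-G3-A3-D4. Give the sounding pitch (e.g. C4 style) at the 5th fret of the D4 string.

G4

The open D4 string plus 5 semitones: D–D#–E–F–F#–G.
No B→C boundary is crossed, so the octave stays at 4.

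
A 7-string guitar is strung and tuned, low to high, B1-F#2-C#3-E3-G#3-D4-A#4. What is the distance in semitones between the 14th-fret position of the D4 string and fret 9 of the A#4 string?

D4 at fret 14 → E5 (MIDI 76); A#4 at fret 9 → G5 (MIDI 79).
76 − 79 = -3, so the two pitches are 3 semitones apart, with G5 the higher.

3 semitones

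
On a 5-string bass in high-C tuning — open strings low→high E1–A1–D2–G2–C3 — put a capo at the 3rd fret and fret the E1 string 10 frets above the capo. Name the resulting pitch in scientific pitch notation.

F2

The capo raises the open E1 by 3 semitones to G1; fretting 10 more gives E1 + 3 + 10 = E1 + 13 semitones = F2.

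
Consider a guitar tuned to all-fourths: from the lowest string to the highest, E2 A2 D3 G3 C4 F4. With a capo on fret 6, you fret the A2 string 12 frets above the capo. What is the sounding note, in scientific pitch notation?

The capo raises the open A2 by 6 semitones to D#3; fretting 12 more gives A2 + 6 + 12 = A2 + 18 semitones = D#4.
(Also written Eb.)

D#4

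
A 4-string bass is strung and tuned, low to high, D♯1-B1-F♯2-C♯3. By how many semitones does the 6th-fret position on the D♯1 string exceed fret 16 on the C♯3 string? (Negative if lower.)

-32 semitones

D♯1 at fret 6 → A1 (MIDI 33); C♯3 at fret 16 → F4 (MIDI 65).
33 − 65 = -32, so the two pitches are 32 semitones apart.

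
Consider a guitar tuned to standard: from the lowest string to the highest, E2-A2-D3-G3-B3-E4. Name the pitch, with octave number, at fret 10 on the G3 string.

The open G3 string plus 10 semitones: G–G#–A–A#–…–D#–E–F.
The walk passes from B into C once, so the octave number goes from 3 to 4.

F4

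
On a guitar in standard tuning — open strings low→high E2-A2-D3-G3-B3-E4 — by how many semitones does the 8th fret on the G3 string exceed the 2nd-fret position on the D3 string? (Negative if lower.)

11 semitones

G3 at fret 8 → D#4 (MIDI 63); D3 at fret 2 → E3 (MIDI 52).
63 − 52 = 11, so the two pitches are 11 semitones apart.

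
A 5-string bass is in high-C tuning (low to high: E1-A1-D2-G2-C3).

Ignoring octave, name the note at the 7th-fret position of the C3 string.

G

C3 is MIDI 48. Adding 7 gives 55; 55 mod 12 = 7, i.e. G.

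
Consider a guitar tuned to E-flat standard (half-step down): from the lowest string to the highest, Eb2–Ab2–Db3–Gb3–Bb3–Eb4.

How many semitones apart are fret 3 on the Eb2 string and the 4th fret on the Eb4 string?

25 semitones

Eb2 at fret 3 → Gb2 (MIDI 42); Eb4 at fret 4 → G4 (MIDI 67).
42 − 67 = -25, so the two pitches are 25 semitones apart, with G4 the higher.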